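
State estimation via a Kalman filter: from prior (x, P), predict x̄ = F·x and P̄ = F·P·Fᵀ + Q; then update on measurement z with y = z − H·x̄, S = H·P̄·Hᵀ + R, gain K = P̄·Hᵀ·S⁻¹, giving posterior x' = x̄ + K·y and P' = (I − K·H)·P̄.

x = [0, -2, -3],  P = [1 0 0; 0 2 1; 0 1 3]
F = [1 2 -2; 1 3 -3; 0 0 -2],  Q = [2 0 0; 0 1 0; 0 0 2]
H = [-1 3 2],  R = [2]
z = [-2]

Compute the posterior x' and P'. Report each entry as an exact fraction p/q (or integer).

x' = [-277/166, -234/83, 204/83]
P' = [404/83 243/83 -148/83; 243/83 291/83 -292/83; -148/83 -292/83 378/83]

x̄ = F·x = [2, 3, 6]
P̄ = F·P·Fᵀ + Q = [15 19 8; 19 29 12; 8 12 14]
y = z − H·x̄ = [-21]
S = H·P̄·Hᵀ + R = [332]
K = P̄·Hᵀ·S⁻¹ = [29/166; 23/83; 14/83]
x' = x̄ + K·y = [-277/166, -234/83, 204/83]
P' = (I − K·H)·P̄ = [404/83 243/83 -148/83; 243/83 291/83 -292/83; -148/83 -292/83 378/83]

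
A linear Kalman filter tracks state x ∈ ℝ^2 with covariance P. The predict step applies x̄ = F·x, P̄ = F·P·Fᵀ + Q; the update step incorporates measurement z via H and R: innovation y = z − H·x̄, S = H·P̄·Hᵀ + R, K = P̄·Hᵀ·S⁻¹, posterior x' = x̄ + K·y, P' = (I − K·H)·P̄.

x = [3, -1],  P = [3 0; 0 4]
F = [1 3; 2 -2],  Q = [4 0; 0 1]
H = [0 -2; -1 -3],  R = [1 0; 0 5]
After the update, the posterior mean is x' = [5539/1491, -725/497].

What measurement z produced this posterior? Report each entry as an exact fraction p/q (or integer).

z = [3, 1]

x̄ = F·x = [0, 8]
P̄ = F·P·Fᵀ + Q = [43 -18; -18 29]
S = H·P̄·Hᵀ + R = [117 138; 138 201]
K = P̄·Hᵀ·S⁻¹ = [1906/1491 -409/497; -712/1491 -23/1491]
x' − x̄ = [5539/1491, -4701/497] = K·y
y = (KᵀK)⁻¹·Kᵀ·(x' − x̄) = [19, 25]
z = y + H·x̄ = [19, 25] + [-16, -24] = [3, 1]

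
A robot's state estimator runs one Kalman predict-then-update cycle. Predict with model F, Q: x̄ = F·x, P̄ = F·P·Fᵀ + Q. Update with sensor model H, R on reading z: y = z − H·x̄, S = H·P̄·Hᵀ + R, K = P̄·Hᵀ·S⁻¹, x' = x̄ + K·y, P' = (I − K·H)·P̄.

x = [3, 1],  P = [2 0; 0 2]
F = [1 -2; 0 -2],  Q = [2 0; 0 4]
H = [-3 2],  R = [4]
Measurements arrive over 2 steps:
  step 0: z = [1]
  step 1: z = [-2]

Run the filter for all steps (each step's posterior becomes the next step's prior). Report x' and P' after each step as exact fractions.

step 0: x̄ = F·x = [1, -2]
step 0: P̄ = F·P·Fᵀ + Q = [12 8; 8 12]
step 0: y = z − H·x̄ = [8]
step 0: S = H·P̄·Hᵀ + R = [64]
step 0: K = P̄·Hᵀ·S⁻¹ = [-5/16; 0]
step 0: x' = x̄ + K·y = [-3/2, -2]
step 0: P' = (I − K·H)·P̄ = [23/4 8; 8 12]
step 1: x̄ = F·x = [5/2, 4]
step 1: P̄ = F·P·Fᵀ + Q = [95/4 32; 32 52]
step 1: y = z − H·x̄ = [-5/2]
step 1: S = H·P̄·Hᵀ + R = [167/4]
step 1: K = P̄·Hᵀ·S⁻¹ = [-29/167; 32/167]
step 1: x' = x̄ + K·y = [490/167, 588/167]
step 1: P' = (I − K·H)·P̄ = [3756/167 5576/167; 5576/167 8428/167]

step 0: x' = [-3/2, -2], P' = [23/4 8; 8 12]
step 1: x' = [490/167, 588/167], P' = [3756/167 5576/167; 5576/167 8428/167]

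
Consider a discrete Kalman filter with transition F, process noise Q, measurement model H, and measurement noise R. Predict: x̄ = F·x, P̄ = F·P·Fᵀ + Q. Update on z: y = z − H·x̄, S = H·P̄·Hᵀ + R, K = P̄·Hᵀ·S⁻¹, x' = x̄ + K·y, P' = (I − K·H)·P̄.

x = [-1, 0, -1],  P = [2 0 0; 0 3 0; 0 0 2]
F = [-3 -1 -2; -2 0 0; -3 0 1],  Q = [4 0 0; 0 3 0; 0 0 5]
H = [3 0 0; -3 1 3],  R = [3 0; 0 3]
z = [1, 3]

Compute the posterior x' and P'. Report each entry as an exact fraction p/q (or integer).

x' = [8317/22325, 17208/22325, 24536/22325]
P' = [7347/22325 3903/22325 6001/22325; 3903/22325 75147/22325 -18426/22325; 6001/22325 -18426/22325 18533/22325]

x̄ = F·x = [5, 2, 2]
P̄ = F·P·Fᵀ + Q = [33 12 14; 12 11 12; 14 12 25]
y = z − H·x̄ = [-14, 10]
S = H·P̄·Hᵀ + R = [300 -135; -135 284]
K = P̄·Hᵀ·S⁻¹ = [7347/22325 -9/4465; 3903/22325 544/4465; 6001/22325 1278/4465]
x' = x̄ + K·y = [8317/22325, 17208/22325, 24536/22325]
P' = (I − K·H)·P̄ = [7347/22325 3903/22325 6001/22325; 3903/22325 75147/22325 -18426/22325; 6001/22325 -18426/22325 18533/22325]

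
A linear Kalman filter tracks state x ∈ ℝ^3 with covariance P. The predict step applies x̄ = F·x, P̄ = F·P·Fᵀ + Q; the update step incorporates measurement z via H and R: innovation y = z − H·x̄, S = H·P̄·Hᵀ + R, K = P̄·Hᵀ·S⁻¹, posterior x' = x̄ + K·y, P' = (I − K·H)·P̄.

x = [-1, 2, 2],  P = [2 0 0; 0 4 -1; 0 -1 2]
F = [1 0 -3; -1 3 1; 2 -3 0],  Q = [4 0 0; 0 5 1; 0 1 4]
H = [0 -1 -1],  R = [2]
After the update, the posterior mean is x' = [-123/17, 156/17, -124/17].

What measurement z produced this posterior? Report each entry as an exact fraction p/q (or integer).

z = [-2]

x̄ = F·x = [-7, 9, -8]
P̄ = F·P·Fᵀ + Q = [24 1 -5; 1 39 -36; -5 -36 48]
S = H·P̄·Hᵀ + R = [17]
K = P̄·Hᵀ·S⁻¹ = [4/17; -3/17; -12/17]
x' − x̄ = [-4/17, 3/17, 12/17] = K·y
y = (KᵀK)⁻¹·Kᵀ·(x' − x̄) = [-1]
z = y + H·x̄ = [-1] + [-1] = [-2]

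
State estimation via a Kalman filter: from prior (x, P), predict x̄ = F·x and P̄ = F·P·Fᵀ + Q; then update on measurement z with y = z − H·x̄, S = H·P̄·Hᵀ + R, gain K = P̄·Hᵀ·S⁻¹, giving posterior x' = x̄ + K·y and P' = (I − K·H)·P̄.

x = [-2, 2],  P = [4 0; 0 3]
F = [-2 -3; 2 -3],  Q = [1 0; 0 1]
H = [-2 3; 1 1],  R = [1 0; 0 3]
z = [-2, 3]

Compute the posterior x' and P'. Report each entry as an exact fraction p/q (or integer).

x' = [11728/5851, 30715/46808]
P' = [6369/5851 3861/5851; 3861/5851 23727/46808]

x̄ = F·x = [-2, -10]
P̄ = F·P·Fᵀ + Q = [44 11; 11 44]
y = z − H·x̄ = [24, 15]
S = H·P̄·Hᵀ + R = [441 55; 55 113]
K = P̄·Hᵀ·S⁻¹ = [-1155/5851 3410/5851; 9405/46808 18205/46808]
x' = x̄ + K·y = [11728/5851, 30715/46808]
P' = (I − K·H)·P̄ = [6369/5851 3861/5851; 3861/5851 23727/46808]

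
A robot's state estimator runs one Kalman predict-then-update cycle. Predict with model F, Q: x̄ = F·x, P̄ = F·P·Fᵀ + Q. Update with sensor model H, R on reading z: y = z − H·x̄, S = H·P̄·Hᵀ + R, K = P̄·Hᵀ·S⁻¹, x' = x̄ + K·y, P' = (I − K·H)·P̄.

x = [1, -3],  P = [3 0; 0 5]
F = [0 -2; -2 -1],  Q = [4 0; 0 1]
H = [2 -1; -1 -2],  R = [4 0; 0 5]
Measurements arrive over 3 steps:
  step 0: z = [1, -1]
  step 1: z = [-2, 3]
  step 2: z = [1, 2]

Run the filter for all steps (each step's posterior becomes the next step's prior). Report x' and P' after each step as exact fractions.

step 0: x' = [46/57, 67/513], P' = [46/57 16/171; 16/171 1388/1539]
step 1: x' = [-1435426/1142893, -1130614/1142893], P' = [4302468/5714465 543976/5714465; 543976/5714465 4622532/5714465]
step 2: x' = [708540236/6491089873, -2037425741/6491089873], P' = [4863961540/6491089873 612895720/6491089873; 612895720/6491089873 5208171780/6491089873]

step 0: x̄ = F·x = [6, 1]
step 0: P̄ = F·P·Fᵀ + Q = [24 10; 10 18]
step 0: y = z − H·x̄ = [-10, 7]
step 0: S = H·P̄·Hᵀ + R = [78 -42; -42 141]
step 0: K = P̄·Hᵀ·S⁻¹ = [65/171 -34/171; -275/1539 -584/1539]
step 0: x' = x̄ + K·y = [46/57, 67/513]
step 0: P' = (I − K·H)·P̄ = [46/57 16/171; 16/171 1388/1539]
step 1: x̄ = F·x = [-134/513, -895/513]
step 1: P̄ = F·P·Fᵀ + Q = [11708/1539 3352/1539; 3352/1539 8471/1539]
step 1: y = z − H·x̄ = [-29/9, -385/513]
step 1: S = H·P̄·Hᵀ + R = [281/9 -290/27; -290/27 66695/1539]
step 1: K = P̄·Hᵀ·S⁻¹ = [403048/1142893 -1078084/5714465; -176729/1142893 -1957808/5714465]
step 1: x' = x̄ + K·y = [-1435426/1142893, -1130614/1142893]
step 1: P' = (I − K·H)·P̄ = [4302468/5714465 543976/5714465; 543976/5714465 4622532/5714465]
step 2: x̄ = F·x = [2261228/1142893, 4001466/1142893]
step 2: P̄ = F·P·Fᵀ + Q = [41347988/5714465 11420968/5714465; 11420968/5714465 29722773/5714465]
step 2: y = z − H·x̄ = [621903/1142893, 12549946/1142893]
step 2: S = H·P̄·Hᵀ + R = [172288713/5714465 -57513334/5714465; -57513334/5714465 234495277/5714465]
step 2: K = P̄·Hᵀ·S⁻¹ = [2278756840/6491089873 -1217950596/6491089873; -995595085/6491089873 -2205847856/6491089873]
step 2: x' = x̄ + K·y = [708540236/6491089873, -2037425741/6491089873]
step 2: P' = (I − K·H)·P̄ = [4863961540/6491089873 612895720/6491089873; 612895720/6491089873 5208171780/6491089873]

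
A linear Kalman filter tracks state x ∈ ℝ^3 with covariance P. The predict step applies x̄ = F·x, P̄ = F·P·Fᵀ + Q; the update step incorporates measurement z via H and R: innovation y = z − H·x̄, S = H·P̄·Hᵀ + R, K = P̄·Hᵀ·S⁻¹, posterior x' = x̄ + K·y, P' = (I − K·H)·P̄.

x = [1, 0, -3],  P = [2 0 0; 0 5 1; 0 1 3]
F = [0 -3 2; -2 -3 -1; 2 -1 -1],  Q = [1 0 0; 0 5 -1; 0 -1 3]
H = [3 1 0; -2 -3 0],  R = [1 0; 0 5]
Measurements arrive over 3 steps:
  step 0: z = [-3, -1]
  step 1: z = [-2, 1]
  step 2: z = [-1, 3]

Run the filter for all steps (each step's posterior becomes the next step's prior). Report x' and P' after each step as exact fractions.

step 0: x̄ = F·x = [-6, 1, 5]
step 0: P̄ = F·P·Fᵀ + Q = [46 36 10; 36 67 13; 10 13 21]
step 0: y = z − H·x̄ = [14, -10]
step 0: S = H·P̄·Hᵀ + R = [698 -873; -873 1224]
step 0: K = P̄·Hᵀ·S⁻¹ = [4264/10247 12302/92223; -2681/10247 -12593/30741; 125/10247 -3643/92223]
step 0: x' = x̄ + K·y = [-139094/92223, 44069/30741, 513295/92223]
step 0: P' = (I − K·H)·P̄ = [25234/92223 -12442/30741 -2120/92223; -12442/30741 9761/10247 2495/30741; -2120/92223 2495/30741 1673371/92223]
step 1: x̄ = F·x = [629969/92223, -70192/10247, -923690/92223]
step 1: P̄ = F·P·Fᵀ + Q = [7486528/92223 -310448/10247 -2860234/92223; -310448/10247 290509/10247 213667/10247; -2860234/92223 213667/10247 2311579/92223]
step 1: y = z − H·x̄ = [-480875/30741, -543023/92223]
step 1: S = H·P̄·Hᵀ + R = [5924596/10247 -7342853/30741; -7342853/30741 20410072/92223]
step 1: K = P̄·Hᵀ·S⁻¹ = [925965616/2179627883 295532912/2179627883; -1815216967/6538883649 -893941589/2179627883; -1485024389/6538883649 -539445285/2179627883]
step 1: x' = x̄ + K·y = [-1335939163/2179627883, -605336872/6538883649, -32733423740/6538883649]
step 1: P' = (I − K·H)·P̄ = [607937344/2179627883 -897846416/2179627883 -597464402/2179627883; -897846416/2179627883 6265400777/6538883649 3892155229/6538883649; -597464402/2179627883 3892155229/6538883649 55840138535/6538883649]
step 2: x̄ = F·x = [-63650836864/6538883649, 42565069334/6538883649, 444265362/114717257]
step 2: P̄ = F·P·Fᵀ + Q = [239582182034/6538883649 -75959798428/6538883649 -1403513278/114717257; -75959798428/6538883649 136079299475/6538883649 1528859421/114717257; -1403513278/114717257 1528859421/114717257 2013078573/114717257]
step 2: y = z − H·x̄ = [141848557609/6538883649, 20010185221/6538883649]
step 2: S = H·P̄·Hᵀ + R = [1843099030862/6538883649 -1010173207921/6538883649; -1010173207921/6538883649 1304219260520/6538883649]
step 2: K = P̄·Hᵀ·S⁻¹ = [89387354949184/211558336155151 28473188768154/211558336155151; -57907947952921/211558336155151 -86429739512383/211558336155151; -46158309919451/211558336155151 -52205325411151/211558336155151]
step 2: x' = x̄ + K·y = [-33131648206526/211558336155151, -143547246169202/211558336155151, -341772343618304/211558336155151]
step 2: P' = (I − K·H)·P̄ = [58646858384046/211558336155151 -86553220202954/211558336155151 -57071650973444/211558336155151; -86553220202954/211558336155151 201751712655941/211558336155151 125056643000881/211558336155151; -57071650973444/211558336155151 125056643000881/211558336155151 1823610914052679/211558336155151]

step 0: x' = [-139094/92223, 44069/30741, 513295/92223], P' = [25234/92223 -12442/30741 -2120/92223; -12442/30741 9761/10247 2495/30741; -2120/92223 2495/30741 1673371/92223]
step 1: x' = [-1335939163/2179627883, -605336872/6538883649, -32733423740/6538883649], P' = [607937344/2179627883 -897846416/2179627883 -597464402/2179627883; -897846416/2179627883 6265400777/6538883649 3892155229/6538883649; -597464402/2179627883 3892155229/6538883649 55840138535/6538883649]
step 2: x' = [-33131648206526/211558336155151, -143547246169202/211558336155151, -341772343618304/211558336155151], P' = [58646858384046/211558336155151 -86553220202954/211558336155151 -57071650973444/211558336155151; -86553220202954/211558336155151 201751712655941/211558336155151 125056643000881/211558336155151; -57071650973444/211558336155151 125056643000881/211558336155151 1823610914052679/211558336155151]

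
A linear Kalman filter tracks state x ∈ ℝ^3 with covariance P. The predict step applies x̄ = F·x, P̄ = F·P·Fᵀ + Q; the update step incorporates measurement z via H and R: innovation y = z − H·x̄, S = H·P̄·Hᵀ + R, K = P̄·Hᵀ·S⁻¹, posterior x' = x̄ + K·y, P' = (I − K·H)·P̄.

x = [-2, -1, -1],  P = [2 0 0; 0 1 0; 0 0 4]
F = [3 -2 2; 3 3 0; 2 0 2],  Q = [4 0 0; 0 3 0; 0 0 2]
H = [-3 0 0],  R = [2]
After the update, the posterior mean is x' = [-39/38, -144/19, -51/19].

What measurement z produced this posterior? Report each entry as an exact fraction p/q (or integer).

x̄ = F·x = [-6, -9, -6]
P̄ = F·P·Fᵀ + Q = [42 12 28; 12 30 12; 28 12 26]
S = H·P̄·Hᵀ + R = [380]
K = P̄·Hᵀ·S⁻¹ = [-63/190; -9/95; -21/95]
x' − x̄ = [189/38, 27/19, 63/19] = K·y
y = (KᵀK)⁻¹·Kᵀ·(x' − x̄) = [-15]
z = y + H·x̄ = [-15] + [18] = [3]

z = [3]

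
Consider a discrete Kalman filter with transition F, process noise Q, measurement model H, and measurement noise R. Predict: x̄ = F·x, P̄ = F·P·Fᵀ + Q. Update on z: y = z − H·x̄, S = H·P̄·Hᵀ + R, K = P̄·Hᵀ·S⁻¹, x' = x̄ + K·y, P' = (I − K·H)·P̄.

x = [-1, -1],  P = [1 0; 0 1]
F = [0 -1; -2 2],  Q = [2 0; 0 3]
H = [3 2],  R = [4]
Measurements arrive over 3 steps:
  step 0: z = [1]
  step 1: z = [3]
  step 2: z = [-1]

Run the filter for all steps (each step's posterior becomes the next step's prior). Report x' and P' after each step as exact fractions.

step 0: x' = [41/51, -32/51], P' = [128/51 -182/51; -182/51 305/51]
step 1: x' = [-1497/5543, 9862/5543], P' = [33872/5543 -52262/5543; -52262/5543 85913/5543]
step 2: x' = [-1186229/1234423, 1204918/1234423], P' = [9245776/1234423 -14392070/1234423; -14392070/1234423 23585465/1234423]

step 0: x̄ = F·x = [1, 0]
step 0: P̄ = F·P·Fᵀ + Q = [3 -2; -2 11]
step 0: y = z − H·x̄ = [-2]
step 0: S = H·P̄·Hᵀ + R = [51]
step 0: K = P̄·Hᵀ·S⁻¹ = [5/51; 16/51]
step 0: x' = x̄ + K·y = [41/51, -32/51]
step 0: P' = (I − K·H)·P̄ = [128/51 -182/51; -182/51 305/51]
step 1: x̄ = F·x = [32/51, -146/51]
step 1: P̄ = F·P·Fᵀ + Q = [407/51 -974/51; -974/51 3341/51]
step 1: y = z − H·x̄ = [349/51]
step 1: S = H·P̄·Hᵀ + R = [5543/51]
step 1: K = P̄·Hᵀ·S⁻¹ = [-727/5543; 3760/5543]
step 1: x' = x̄ + K·y = [-1497/5543, 9862/5543]
step 1: P' = (I − K·H)·P̄ = [33872/5543 -52262/5543; -52262/5543 85913/5543]
step 2: x̄ = F·x = [-9862/5543, 22718/5543]
step 2: P̄ = F·P·Fᵀ + Q = [96999/5543 -276350/5543; -276350/5543 913865/5543]
step 2: y = z − H·x̄ = [-21393/5543]
step 2: S = H·P̄·Hᵀ + R = [1234423/5543]
step 2: K = P̄·Hᵀ·S⁻¹ = [-261703/1234423; 998680/1234423]
step 2: x' = x̄ + K·y = [-1186229/1234423, 1204918/1234423]
step 2: P' = (I − K·H)·P̄ = [9245776/1234423 -14392070/1234423; -14392070/1234423 23585465/1234423]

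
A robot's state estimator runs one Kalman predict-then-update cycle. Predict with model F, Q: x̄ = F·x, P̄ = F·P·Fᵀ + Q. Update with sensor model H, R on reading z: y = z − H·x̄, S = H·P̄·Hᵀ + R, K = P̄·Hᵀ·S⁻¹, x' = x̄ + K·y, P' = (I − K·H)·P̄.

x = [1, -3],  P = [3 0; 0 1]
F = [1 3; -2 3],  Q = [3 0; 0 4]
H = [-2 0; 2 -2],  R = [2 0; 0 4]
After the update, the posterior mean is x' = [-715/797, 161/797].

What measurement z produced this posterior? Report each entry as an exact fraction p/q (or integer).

x̄ = F·x = [-8, -11]
P̄ = F·P·Fᵀ + Q = [15 3; 3 25]
S = H·P̄·Hᵀ + R = [62 -48; -48 140]
K = P̄·Hᵀ·S⁻¹ = [-381/797 6/797; -369/797 -377/797]
x' − x̄ = [5661/797, 8928/797] = K·y
y = (KᵀK)⁻¹·Kᵀ·(x' − x̄) = [-15, -9]
z = y + H·x̄ = [-15, -9] + [16, 6] = [1, -3]

z = [1, -3]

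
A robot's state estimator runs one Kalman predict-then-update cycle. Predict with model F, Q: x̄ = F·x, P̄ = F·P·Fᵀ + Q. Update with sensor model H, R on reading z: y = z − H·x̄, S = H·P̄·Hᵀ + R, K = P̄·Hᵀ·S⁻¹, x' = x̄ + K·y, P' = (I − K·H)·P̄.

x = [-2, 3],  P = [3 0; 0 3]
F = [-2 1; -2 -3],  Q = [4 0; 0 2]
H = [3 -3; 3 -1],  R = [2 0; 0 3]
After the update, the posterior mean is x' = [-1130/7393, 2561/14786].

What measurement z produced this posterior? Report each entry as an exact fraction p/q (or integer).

x̄ = F·x = [7, -5]
P̄ = F·P·Fᵀ + Q = [19 3; 3 41]
S = H·P̄·Hᵀ + R = [488 258; 258 197]
K = P̄·Hᵀ·S⁻¹ = [-1119/7393 3492/7393; -7101/14786 3449/7393]
x' − x̄ = [-52881/7393, 76491/14786] = K·y
y = (KᵀK)⁻¹·Kᵀ·(x' − x̄) = [-37, -27]
z = y + H·x̄ = [-37, -27] + [36, 26] = [-1, -1]

z = [-1, -1]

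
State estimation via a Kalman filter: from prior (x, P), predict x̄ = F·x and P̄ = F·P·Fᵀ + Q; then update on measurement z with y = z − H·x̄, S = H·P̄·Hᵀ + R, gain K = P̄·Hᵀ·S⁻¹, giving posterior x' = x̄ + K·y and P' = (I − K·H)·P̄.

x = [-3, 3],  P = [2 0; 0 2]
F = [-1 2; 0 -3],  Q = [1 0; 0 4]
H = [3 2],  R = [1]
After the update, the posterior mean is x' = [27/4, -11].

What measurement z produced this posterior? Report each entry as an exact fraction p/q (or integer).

z = [-2]

x̄ = F·x = [9, -9]
P̄ = F·P·Fᵀ + Q = [11 -12; -12 22]
S = H·P̄·Hᵀ + R = [44]
K = P̄·Hᵀ·S⁻¹ = [9/44; 2/11]
x' − x̄ = [-9/4, -2] = K·y
y = (KᵀK)⁻¹·Kᵀ·(x' − x̄) = [-11]
z = y + H·x̄ = [-11] + [9] = [-2]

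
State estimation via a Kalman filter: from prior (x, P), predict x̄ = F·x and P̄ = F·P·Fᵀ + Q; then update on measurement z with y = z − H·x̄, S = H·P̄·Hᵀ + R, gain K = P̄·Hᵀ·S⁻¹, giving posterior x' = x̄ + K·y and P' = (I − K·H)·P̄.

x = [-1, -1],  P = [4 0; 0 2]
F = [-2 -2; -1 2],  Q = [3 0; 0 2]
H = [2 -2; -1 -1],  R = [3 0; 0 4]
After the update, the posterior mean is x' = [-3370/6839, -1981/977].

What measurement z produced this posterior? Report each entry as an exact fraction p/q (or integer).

x̄ = F·x = [4, -1]
P̄ = F·P·Fᵀ + Q = [27 0; 0 14]
S = H·P̄·Hᵀ + R = [167 -26; -26 45]
K = P̄·Hᵀ·S⁻¹ = [1728/6839 -3105/6839; -232/977 -438/977]
x' − x̄ = [-30726/6839, -1004/977] = K·y
y = (KᵀK)⁻¹·Kᵀ·(x' − x̄) = [-7, 6]
z = y + H·x̄ = [-7, 6] + [10, -3] = [3, 3]

z = [3, 3]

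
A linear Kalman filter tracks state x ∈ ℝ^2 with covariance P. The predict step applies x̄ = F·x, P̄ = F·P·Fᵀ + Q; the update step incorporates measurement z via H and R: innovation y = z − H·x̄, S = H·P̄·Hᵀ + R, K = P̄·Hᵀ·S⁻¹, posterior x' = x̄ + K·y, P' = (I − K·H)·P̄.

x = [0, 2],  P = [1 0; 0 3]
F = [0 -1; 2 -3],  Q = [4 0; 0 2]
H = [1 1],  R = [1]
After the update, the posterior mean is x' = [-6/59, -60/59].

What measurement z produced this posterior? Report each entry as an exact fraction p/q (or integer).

z = [-1]

x̄ = F·x = [-2, -6]
P̄ = F·P·Fᵀ + Q = [7 9; 9 33]
S = H·P̄·Hᵀ + R = [59]
K = P̄·Hᵀ·S⁻¹ = [16/59; 42/59]
x' − x̄ = [112/59, 294/59] = K·y
y = (KᵀK)⁻¹·Kᵀ·(x' − x̄) = [7]
z = y + H·x̄ = [7] + [-8] = [-1]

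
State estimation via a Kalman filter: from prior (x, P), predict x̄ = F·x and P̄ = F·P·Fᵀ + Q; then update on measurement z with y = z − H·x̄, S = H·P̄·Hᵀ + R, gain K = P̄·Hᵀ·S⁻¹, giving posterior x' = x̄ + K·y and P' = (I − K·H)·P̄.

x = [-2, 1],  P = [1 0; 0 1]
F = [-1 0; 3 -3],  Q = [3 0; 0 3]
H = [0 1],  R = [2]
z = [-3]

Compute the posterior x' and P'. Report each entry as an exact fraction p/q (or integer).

x' = [28/23, -81/23]
P' = [83/23 -6/23; -6/23 42/23]

x̄ = F·x = [2, -9]
P̄ = F·P·Fᵀ + Q = [4 -3; -3 21]
y = z − H·x̄ = [6]
S = H·P̄·Hᵀ + R = [23]
K = P̄·Hᵀ·S⁻¹ = [-3/23; 21/23]
x' = x̄ + K·y = [28/23, -81/23]
P' = (I − K·H)·P̄ = [83/23 -6/23; -6/23 42/23]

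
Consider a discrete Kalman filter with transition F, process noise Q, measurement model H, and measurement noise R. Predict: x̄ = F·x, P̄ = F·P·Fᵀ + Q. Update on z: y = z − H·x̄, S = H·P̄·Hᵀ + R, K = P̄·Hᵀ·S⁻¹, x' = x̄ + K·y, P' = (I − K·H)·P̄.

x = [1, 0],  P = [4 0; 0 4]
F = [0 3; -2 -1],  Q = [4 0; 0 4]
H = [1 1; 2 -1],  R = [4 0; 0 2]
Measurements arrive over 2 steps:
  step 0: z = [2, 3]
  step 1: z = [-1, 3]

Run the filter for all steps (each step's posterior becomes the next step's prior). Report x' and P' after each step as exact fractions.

step 0: x' = [1604/1045, 8/209], P' = [652/1045 120/209; 120/209 372/209]
step 1: x' = [110687/228265, -475693/228265], P' = [126316/228265 96216/228265; 96216/228265 327236/228265]

step 0: x̄ = F·x = [0, -2]
step 0: P̄ = F·P·Fᵀ + Q = [40 -12; -12 24]
step 0: y = z − H·x̄ = [4, 1]
step 0: S = H·P̄·Hᵀ + R = [44 44; 44 234]
step 0: K = P̄·Hᵀ·S⁻¹ = [313/1045 32/95; 123/209 -6/19]
step 0: x' = x̄ + K·y = [1604/1045, 8/209]
step 0: P' = (I − K·H)·P̄ = [652/1045 120/209; 120/209 372/209]
step 1: x̄ = F·x = [24/209, -3248/1045]
step 1: P̄ = F·P·Fᵀ + Q = [4184/209 -1836/209; -1836/209 11048/1045]
step 1: y = z − H·x̄ = [2083/1045, -353/1045]
step 1: S = H·P̄·Hᵀ + R = [17788/1045 21612/1045; 21612/1045 133538/1045]
step 1: K = P̄·Hᵀ·S⁻¹ = [55633/228265 78208/228265; 105863/228265 -67402/228265]
step 1: x' = x̄ + K·y = [110687/228265, -475693/228265]
step 1: P' = (I − K·H)·P̄ = [126316/228265 96216/228265; 96216/228265 327236/228265]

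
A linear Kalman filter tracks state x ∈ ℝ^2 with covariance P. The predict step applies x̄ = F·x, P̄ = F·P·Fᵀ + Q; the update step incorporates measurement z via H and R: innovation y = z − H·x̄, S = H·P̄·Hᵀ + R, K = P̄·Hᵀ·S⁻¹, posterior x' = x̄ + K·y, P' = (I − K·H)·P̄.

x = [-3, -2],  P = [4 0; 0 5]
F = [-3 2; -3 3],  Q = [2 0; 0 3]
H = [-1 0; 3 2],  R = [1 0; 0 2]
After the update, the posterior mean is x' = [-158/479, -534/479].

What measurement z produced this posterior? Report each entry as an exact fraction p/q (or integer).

x̄ = F·x = [5, 3]
P̄ = F·P·Fᵀ + Q = [58 66; 66 84]
S = H·P̄·Hᵀ + R = [59 -306; -306 1652]
K = P̄·Hᵀ·S⁻¹ = [-545/958 153/1916; 741/958 699/1916]
x' − x̄ = [-2553/479, -1971/479] = K·y
y = (KᵀK)⁻¹·Kᵀ·(x' − x̄) = [6, -24]
z = y + H·x̄ = [6, -24] + [-5, 21] = [1, -3]

z = [1, -3]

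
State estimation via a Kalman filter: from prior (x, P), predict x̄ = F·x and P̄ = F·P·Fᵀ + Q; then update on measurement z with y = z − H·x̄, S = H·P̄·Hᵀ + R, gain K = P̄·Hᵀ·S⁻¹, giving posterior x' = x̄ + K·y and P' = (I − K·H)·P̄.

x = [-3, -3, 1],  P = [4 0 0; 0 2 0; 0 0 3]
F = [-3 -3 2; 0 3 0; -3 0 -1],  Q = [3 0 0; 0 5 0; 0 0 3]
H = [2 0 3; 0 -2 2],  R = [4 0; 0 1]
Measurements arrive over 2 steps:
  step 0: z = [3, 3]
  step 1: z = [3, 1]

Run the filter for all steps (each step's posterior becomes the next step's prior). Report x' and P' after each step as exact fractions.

step 0: x̄ = F·x = [20, -9, 8]
step 0: P̄ = F·P·Fᵀ + Q = [69 -18 30; -18 23 0; 30 0 42]
step 0: y = z − H·x̄ = [-61, -31]
step 0: S = H·P̄·Hᵀ + R = [1018 444; 444 261]
step 0: K = P̄·Hᵀ·S⁻¹ = [938/3809 -584/11427; 1838/11427 -15422/34281; 625/3809 488/11427]
step 0: x' = x̄ + K·y = [74990/11427, -166801/34281, -38087/11427]
step 0: P' = (I − K·H)·P̄ = [67645/3809 -131246/11427 -43846/3809; -131246/11427 277555/34281 89948/11427; -43846/3809 89948/11427 30064/3809]
step 1: x̄ = F·x = [-44781/3809, -166801/11427, -186883/11427]
step 1: P̄ = F·P·Fᵀ + Q = [396927/3809 296079/3809 376425/3809; 296079/3809 296600/3809 303790/3809; 376425/3809 303790/3809 387220/3809]
step 1: y = z − H·x̄ = [22144/293, 17197/3809]
step 1: S = H·P̄·Hᵀ + R = [738848/293 63228/293; 63228/293 308769/3809]
step 1: K = P̄·Hᵀ·S⁻¹ = [40406019/200412080 -74171/4554820; 4949057/25051510 -1637458/3416115; 3972945/20041208 5775/455482]
step 1: x' = x̄ + K·y = [34142627/10020604, -13757893/7515453, -19765879/15030906]
step 1: P' = (I − K·H)·P̄ = [621528213/200412080 -44855711/25051510 -36047745/20041208; -44855711/25051510 63759844/37577265 3650255/2505151; -36047745/20041208 3650255/2505151 14664545/10020604]

step 0: x' = [74990/11427, -166801/34281, -38087/11427], P' = [67645/3809 -131246/11427 -43846/3809; -131246/11427 277555/34281 89948/11427; -43846/3809 89948/11427 30064/3809]
step 1: x' = [34142627/10020604, -13757893/7515453, -19765879/15030906], P' = [621528213/200412080 -44855711/25051510 -36047745/20041208; -44855711/25051510 63759844/37577265 3650255/2505151; -36047745/20041208 3650255/2505151 14664545/10020604]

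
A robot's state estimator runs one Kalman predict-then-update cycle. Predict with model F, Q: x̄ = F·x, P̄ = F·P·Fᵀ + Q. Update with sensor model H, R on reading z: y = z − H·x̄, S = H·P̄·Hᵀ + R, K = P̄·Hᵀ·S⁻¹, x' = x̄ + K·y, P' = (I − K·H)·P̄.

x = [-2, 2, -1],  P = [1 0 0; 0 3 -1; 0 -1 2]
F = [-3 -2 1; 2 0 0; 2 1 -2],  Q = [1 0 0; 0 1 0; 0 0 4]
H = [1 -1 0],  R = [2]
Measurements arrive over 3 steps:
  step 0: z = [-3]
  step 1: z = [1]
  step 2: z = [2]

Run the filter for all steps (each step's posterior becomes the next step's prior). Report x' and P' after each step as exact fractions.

step 0: x' = [-225/47, -100/47, 200/47], P' = [160/47 92/47 -137/47; 92/47 114/47 -87/47; -137/47 -87/47 456/47]
step 1: x' = [350/4329, -1819/1443, 1289/4329], P' = [23047/8658 3499/2886 -33575/8658; 3499/2886 1675/962 -7427/2886; -33575/8658 -7427/2886 164845/8658]
step 2: x' = [1665471/735383, 191115/735383, -90675/66853], P' = [2317998/735383 1212814/735383 -390479/66853; 1212814/735383 1561080/735383 -281471/66853; -390479/66853 -281471/66853 3449871/133706]

step 0: x̄ = F·x = [1, -4, 0]
step 0: P̄ = F·P·Fᵀ + Q = [28 -6 -21; -6 5 4; -21 4 23]
step 0: y = z − H·x̄ = [-8]
step 0: S = H·P̄·Hᵀ + R = [47]
step 0: K = P̄·Hᵀ·S⁻¹ = [34/47; -11/47; -25/47]
step 0: x' = x̄ + K·y = [-225/47, -100/47, 200/47]
step 0: P' = (I − K·H)·P̄ = [160/47 92/47 -137/47; 92/47 114/47 -87/47; -137/47 -87/47 456/47]
step 1: x̄ = F·x = [1075/47, -450/47, -950/47]
step 1: P̄ = F·P·Fᵀ + Q = [4673/47 -1602/47 -4275/47; -1602/47 687/47 1372/47; -4275/47 1372/47 4578/47]
step 1: y = z − H·x̄ = [-1478/47]
step 1: S = H·P̄·Hᵀ + R = [8658/47]
step 1: K = P̄·Hᵀ·S⁻¹ = [6275/8658; -763/2886; -5647/8658]
step 1: x' = x̄ + K·y = [350/4329, -1819/1443, 1289/4329]
step 1: P' = (I − K·H)·P̄ = [23047/8658 3499/2886 -33575/8658; 3499/2886 1675/962 -7427/2886; -33575/8658 -7427/2886 164845/8658]
step 2: x̄ = F·x = [11153/4329, 700/4329, -815/481]
step 2: P̄ = F·P·Fᵀ + Q = [428882/4329 -123710/4329 -52867/481; -123710/4329 50423/4329 13749/481; -52867/481 13749/481 133443/962]
step 2: y = z − H·x̄ = [-1795/4329]
step 2: S = H·P̄·Hᵀ + R = [735383/4329]
step 2: K = P̄·Hᵀ·S⁻¹ = [552592/735383; -174133/735383; -54504/66853]
step 2: x' = x̄ + K·y = [1665471/735383, 191115/735383, -90675/66853]
step 2: P' = (I − K·H)·P̄ = [2317998/735383 1212814/735383 -390479/66853; 1212814/735383 1561080/735383 -281471/66853; -390479/66853 -281471/66853 3449871/133706]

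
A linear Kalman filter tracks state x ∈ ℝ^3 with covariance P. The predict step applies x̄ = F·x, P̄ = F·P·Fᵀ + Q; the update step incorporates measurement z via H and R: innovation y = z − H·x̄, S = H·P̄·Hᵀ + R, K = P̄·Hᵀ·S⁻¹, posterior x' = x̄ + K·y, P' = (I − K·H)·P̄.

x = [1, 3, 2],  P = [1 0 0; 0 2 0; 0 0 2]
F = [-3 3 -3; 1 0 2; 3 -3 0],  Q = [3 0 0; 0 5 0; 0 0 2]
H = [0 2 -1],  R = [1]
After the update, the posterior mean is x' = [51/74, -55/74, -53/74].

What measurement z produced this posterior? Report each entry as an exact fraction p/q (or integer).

z = [-1]

x̄ = F·x = [0, 5, -6]
P̄ = F·P·Fᵀ + Q = [48 -15 -27; -15 14 3; -27 3 29]
S = H·P̄·Hᵀ + R = [74]
K = P̄·Hᵀ·S⁻¹ = [-3/74; 25/74; -23/74]
x' − x̄ = [51/74, -425/74, 391/74] = K·y
y = (KᵀK)⁻¹·Kᵀ·(x' − x̄) = [-17]
z = y + H·x̄ = [-17] + [16] = [-1]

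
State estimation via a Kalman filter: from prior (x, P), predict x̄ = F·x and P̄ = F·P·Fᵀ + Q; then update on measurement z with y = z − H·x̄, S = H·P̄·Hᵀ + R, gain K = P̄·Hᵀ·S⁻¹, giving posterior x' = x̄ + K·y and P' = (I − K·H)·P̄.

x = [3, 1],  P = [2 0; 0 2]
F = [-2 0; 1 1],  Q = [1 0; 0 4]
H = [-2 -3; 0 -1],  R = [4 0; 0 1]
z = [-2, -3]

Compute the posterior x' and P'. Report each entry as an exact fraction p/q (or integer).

x̄ = F·x = [-6, 4]
P̄ = F·P·Fᵀ + Q = [9 -4; -4 8]
y = z − H·x̄ = [-2, 1]
S = H·P̄·Hᵀ + R = [64 16; 16 9]
K = P̄·Hᵀ·S⁻¹ = [-59/160 11/10; -1/20 -4/5]
x' = x̄ + K·y = [-333/80, 33/10]
P' = (I − K·H)·P̄ = [191/80 -11/10; -11/10 4/5]

x' = [-333/80, 33/10]
P' = [191/80 -11/10; -11/10 4/5]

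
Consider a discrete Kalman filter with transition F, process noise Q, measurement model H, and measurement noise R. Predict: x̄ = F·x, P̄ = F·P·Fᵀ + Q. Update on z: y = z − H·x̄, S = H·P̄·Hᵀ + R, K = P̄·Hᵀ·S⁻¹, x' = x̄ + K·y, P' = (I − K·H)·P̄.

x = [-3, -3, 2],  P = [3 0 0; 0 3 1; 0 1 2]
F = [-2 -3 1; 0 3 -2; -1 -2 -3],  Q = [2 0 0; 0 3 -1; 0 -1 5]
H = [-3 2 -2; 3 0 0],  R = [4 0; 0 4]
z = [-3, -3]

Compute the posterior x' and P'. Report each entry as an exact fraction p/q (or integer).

x' = [-8035/15053, -70173/15053, -38666/15053]
P' = [6112/15053 488/15053 -8270/15053; 488/15053 157662/15053 153298/15053; -8270/15053 153298/15053 176172/15053]

x̄ = F·x = [17, -13, 3]
P̄ = F·P·Fᵀ + Q = [37 -22 25; -22 26 -12; 25 -12 50]
y = z − H·x̄ = [80, -54]
S = H·P̄·Hᵀ + R = [1301 -615; -615 337]
K = P̄·Hᵀ·S⁻¹ = [-205/15053 4584/15053; 1816/15053 366/15053; -10469/30106 -12405/30106]
x' = x̄ + K·y = [-8035/15053, -70173/15053, -38666/15053]
P' = (I − K·H)·P̄ = [6112/15053 488/15053 -8270/15053; 488/15053 157662/15053 153298/15053; -8270/15053 153298/15053 176172/15053]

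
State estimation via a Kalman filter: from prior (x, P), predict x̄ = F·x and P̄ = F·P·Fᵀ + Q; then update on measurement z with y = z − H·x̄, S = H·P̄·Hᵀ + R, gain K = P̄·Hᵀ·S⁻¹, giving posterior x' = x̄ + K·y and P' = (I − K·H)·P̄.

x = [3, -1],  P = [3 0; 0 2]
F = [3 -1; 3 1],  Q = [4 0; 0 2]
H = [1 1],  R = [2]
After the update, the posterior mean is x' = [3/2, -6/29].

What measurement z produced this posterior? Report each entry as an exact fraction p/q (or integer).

z = [1]

x̄ = F·x = [10, 8]
P̄ = F·P·Fᵀ + Q = [33 25; 25 31]
S = H·P̄·Hᵀ + R = [116]
K = P̄·Hᵀ·S⁻¹ = [1/2; 14/29]
x' − x̄ = [-17/2, -238/29] = K·y
y = (KᵀK)⁻¹·Kᵀ·(x' − x̄) = [-17]
z = y + H·x̄ = [-17] + [18] = [1]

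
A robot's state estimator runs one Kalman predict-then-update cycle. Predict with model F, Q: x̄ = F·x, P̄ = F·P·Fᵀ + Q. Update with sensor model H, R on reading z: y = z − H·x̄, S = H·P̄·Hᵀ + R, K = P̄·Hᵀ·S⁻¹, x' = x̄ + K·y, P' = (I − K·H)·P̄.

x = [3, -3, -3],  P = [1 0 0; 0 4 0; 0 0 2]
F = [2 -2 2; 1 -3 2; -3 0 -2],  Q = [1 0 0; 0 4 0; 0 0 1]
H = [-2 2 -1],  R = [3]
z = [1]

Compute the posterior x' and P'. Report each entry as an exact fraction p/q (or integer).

x' = [246/49, 212/49, -123/49]
P' = [845/49 682/49 -398/49; 682/49 720/49 -47/49; -398/49 -47/49 738/49]

x̄ = F·x = [6, 6, -3]
P̄ = F·P·Fᵀ + Q = [29 34 -14; 34 49 -11; -14 -11 18]
y = z − H·x̄ = [-2]
S = H·P̄·Hᵀ + R = [49]
K = P̄·Hᵀ·S⁻¹ = [24/49; 41/49; -12/49]
x' = x̄ + K·y = [246/49, 212/49, -123/49]
P' = (I − K·H)·P̄ = [845/49 682/49 -398/49; 682/49 720/49 -47/49; -398/49 -47/49 738/49]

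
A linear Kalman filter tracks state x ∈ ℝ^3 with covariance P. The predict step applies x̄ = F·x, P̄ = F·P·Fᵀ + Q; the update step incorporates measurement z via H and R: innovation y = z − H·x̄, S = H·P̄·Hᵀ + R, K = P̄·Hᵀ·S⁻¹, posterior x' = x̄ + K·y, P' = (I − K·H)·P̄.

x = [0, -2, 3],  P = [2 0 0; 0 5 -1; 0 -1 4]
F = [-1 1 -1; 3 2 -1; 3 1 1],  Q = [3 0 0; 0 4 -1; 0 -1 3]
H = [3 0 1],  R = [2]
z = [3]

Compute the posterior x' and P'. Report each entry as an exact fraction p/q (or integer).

x' = [11/144, -73/144, 365/144]
P' = [455/144 -781/144 -1279/144; -781/144 4175/144 2453/144; -1279/144 2453/144 3863/144]

x̄ = F·x = [-5, -7, 1]
P̄ = F·P·Fᵀ + Q = [16 11 -5; 11 50 22; -5 22 28]
y = z − H·x̄ = [17]
S = H·P̄·Hᵀ + R = [144]
K = P̄·Hᵀ·S⁻¹ = [43/144; 55/144; 13/144]
x' = x̄ + K·y = [11/144, -73/144, 365/144]
P' = (I − K·H)·P̄ = [455/144 -781/144 -1279/144; -781/144 4175/144 2453/144; -1279/144 2453/144 3863/144]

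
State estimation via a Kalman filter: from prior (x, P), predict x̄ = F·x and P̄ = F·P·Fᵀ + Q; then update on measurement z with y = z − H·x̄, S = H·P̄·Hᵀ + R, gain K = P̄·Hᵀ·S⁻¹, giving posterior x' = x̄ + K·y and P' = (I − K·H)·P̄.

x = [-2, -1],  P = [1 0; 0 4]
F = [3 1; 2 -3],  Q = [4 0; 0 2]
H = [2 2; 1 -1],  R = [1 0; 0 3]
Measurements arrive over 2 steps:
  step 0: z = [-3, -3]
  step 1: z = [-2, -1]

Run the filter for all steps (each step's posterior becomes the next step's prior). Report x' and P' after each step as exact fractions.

step 0: x̄ = F·x = [-7, -1]
step 0: P̄ = F·P·Fᵀ + Q = [17 -6; -6 42]
step 0: y = z − H·x̄ = [13, 3]
step 0: S = H·P̄·Hᵀ + R = [189 -50; -50 74]
step 0: K = P̄·Hᵀ·S⁻¹ = [1389/5743 5447/11486; 1464/5743 -2736/5743]
step 0: x' = x̄ + K·y = [-27947/11486, 5081/5743]
step 0: P' = (I − K·H)·P̄ = [8865/11486 -3738/5743; -3738/5743 4470/5743]
step 1: x̄ = F·x = [-73679/11486, -43190/5743]
step 1: P̄ = F·P·Fᵀ + Q = [89813/11486 39351/5743; 39351/5743 114302/5743]
step 1: y = z − H·x̄ = [148573/5743, -24187/11486]
step 1: S = H·P̄·Hᵀ + R = [957385/5743 -138791/5743; -138791/5743 195471/11486]
step 1: K = P̄·Hᵀ·S⁻¹ = [6004162/25877611 9997255/25877611; 6836908/25877611 -10136046/25877611]
step 1: x' = x̄ + K·y = [-31719257/25877611, 3605465/25877611]
step 1: P' = (I − K·H)·P̄ = [16496923/25877611 -13494842/25877611; -13494842/25877611 16913296/25877611]

step 0: x' = [-27947/11486, 5081/5743], P' = [8865/11486 -3738/5743; -3738/5743 4470/5743]
step 1: x' = [-31719257/25877611, 3605465/25877611], P' = [16496923/25877611 -13494842/25877611; -13494842/25877611 16913296/25877611]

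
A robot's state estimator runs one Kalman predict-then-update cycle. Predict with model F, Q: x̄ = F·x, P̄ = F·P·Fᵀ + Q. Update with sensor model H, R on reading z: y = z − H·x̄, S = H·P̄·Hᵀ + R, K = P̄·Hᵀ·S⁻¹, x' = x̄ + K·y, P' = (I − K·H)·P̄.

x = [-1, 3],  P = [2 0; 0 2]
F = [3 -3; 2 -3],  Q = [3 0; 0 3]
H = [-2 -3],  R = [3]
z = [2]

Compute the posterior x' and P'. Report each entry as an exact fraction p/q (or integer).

x' = [-2/13, -33/52]
P' = [183/65 -108/65; -108/65 337/260]

x̄ = F·x = [-12, -11]
P̄ = F·P·Fᵀ + Q = [39 30; 30 29]
y = z − H·x̄ = [-55]
S = H·P̄·Hᵀ + R = [780]
K = P̄·Hᵀ·S⁻¹ = [-14/65; -49/260]
x' = x̄ + K·y = [-2/13, -33/52]
P' = (I − K·H)·P̄ = [183/65 -108/65; -108/65 337/260]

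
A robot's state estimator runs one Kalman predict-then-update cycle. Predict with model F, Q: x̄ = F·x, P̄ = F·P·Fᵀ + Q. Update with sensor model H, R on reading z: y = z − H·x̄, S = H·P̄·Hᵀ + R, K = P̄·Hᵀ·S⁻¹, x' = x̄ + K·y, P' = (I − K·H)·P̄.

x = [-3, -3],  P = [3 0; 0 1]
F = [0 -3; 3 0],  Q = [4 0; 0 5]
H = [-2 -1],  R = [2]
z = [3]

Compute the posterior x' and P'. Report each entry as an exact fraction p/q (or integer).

x' = [231/43, -579/43]
P' = [221/43 -416/43; -416/43 864/43]

x̄ = F·x = [9, -9]
P̄ = F·P·Fᵀ + Q = [13 0; 0 32]
y = z − H·x̄ = [12]
S = H·P̄·Hᵀ + R = [86]
K = P̄·Hᵀ·S⁻¹ = [-13/43; -16/43]
x' = x̄ + K·y = [231/43, -579/43]
P' = (I − K·H)·P̄ = [221/43 -416/43; -416/43 864/43]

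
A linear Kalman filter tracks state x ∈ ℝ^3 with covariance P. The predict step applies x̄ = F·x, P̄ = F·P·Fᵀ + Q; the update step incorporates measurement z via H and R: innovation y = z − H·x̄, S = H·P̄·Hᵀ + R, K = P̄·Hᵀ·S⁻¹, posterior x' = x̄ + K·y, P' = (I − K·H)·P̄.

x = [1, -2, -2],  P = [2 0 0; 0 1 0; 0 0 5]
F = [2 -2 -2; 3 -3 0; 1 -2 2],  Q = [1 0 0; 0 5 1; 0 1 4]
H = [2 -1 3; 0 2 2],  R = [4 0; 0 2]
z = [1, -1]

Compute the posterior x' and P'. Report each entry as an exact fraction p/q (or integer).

x' = [1777/196, 187/48, -3417/784]
P' = [1560/49 63/4 -3095/196; 63/4 397/48 -127/16; -3095/196 -127/16 19037/2352]

x̄ = F·x = [10, 9, 1]
P̄ = F·P·Fᵀ + Q = [33 18 -12; 18 32 13; -12 13 30]
y = z − H·x̄ = [-13, -21]
S = H·P̄·Hᵀ + R = [144 192; 192 354]
K = P̄·Hᵀ·S⁻¹ = [27/196 -2/49; -7/48 1/3; 125/784 23/147]
x' = x̄ + K·y = [1777/196, 187/48, -3417/784]
P' = (I − K·H)·P̄ = [1560/49 63/4 -3095/196; 63/4 397/48 -127/16; -3095/196 -127/16 19037/2352]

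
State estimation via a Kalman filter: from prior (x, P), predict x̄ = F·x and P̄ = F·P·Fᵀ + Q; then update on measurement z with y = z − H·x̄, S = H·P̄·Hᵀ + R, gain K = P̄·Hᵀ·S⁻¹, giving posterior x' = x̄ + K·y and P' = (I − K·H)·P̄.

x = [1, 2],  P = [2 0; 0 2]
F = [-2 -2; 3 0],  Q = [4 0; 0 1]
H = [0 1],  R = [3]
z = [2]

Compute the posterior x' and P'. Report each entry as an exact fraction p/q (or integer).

x' = [-60/11, 47/22]
P' = [148/11 -18/11; -18/11 57/22]

x̄ = F·x = [-6, 3]
P̄ = F·P·Fᵀ + Q = [20 -12; -12 19]
y = z − H·x̄ = [-1]
S = H·P̄·Hᵀ + R = [22]
K = P̄·Hᵀ·S⁻¹ = [-6/11; 19/22]
x' = x̄ + K·y = [-60/11, 47/22]
P' = (I − K·H)·P̄ = [148/11 -18/11; -18/11 57/22]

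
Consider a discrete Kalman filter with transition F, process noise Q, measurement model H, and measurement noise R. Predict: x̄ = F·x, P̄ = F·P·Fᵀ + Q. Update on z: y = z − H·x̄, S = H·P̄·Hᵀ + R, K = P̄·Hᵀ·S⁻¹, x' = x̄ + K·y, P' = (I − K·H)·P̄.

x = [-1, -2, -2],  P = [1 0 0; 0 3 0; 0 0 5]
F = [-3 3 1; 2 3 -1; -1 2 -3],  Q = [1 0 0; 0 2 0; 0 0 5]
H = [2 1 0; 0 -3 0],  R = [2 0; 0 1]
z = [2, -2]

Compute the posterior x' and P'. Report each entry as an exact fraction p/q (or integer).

x' = [7775/12299, 8061/12299, 193425/24598]
P' = [6386/12299 -662/12299 -1873/12299; -662/12299 1359/12299 2711/24598; -1873/12299 2711/24598 1792193/49196]

x̄ = F·x = [-5, -6, 3]
P̄ = F·P·Fᵀ + Q = [42 16 6; 16 38 31; 6 31 63]
y = z − H·x̄ = [18, -20]
S = H·P̄·Hᵀ + R = [272 -210; -210 343]
K = P̄·Hᵀ·S⁻¹ = [865/1757 1986/12299; 5/3514 -4077/12299; -683/7028 -8133/24598]
x' = x̄ + K·y = [7775/12299, 8061/12299, 193425/24598]
P' = (I − K·H)·P̄ = [6386/12299 -662/12299 -1873/12299; -662/12299 1359/12299 2711/24598; -1873/12299 2711/24598 1792193/49196]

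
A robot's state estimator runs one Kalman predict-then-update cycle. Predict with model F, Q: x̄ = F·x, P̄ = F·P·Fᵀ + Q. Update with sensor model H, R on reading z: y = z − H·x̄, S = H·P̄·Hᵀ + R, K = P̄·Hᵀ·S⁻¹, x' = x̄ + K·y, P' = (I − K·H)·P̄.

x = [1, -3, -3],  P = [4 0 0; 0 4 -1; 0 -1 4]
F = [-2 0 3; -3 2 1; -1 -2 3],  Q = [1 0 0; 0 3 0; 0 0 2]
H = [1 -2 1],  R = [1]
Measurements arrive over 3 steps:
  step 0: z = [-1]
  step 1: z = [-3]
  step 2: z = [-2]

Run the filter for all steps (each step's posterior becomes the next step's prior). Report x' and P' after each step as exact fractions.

step 0: x' = [-1909/154, -734/77, -84/11], P' = [14475/308 3127/77 378/11; 3127/77 2791/77 348/11; 378/11 348/11 322/11]
step 1: x' = [9448/1931, 15557/1931, 15615/1931], P' = [540229/17379 459461/17379 385631/17379; 459461/17379 476263/17379 487462/17379; 385631/17379 487462/17379 588220/17379]
step 2: x' = [14011147/1013485, 9510383/1013485, 598913/202697], P' = [112920129/1013485 96754411/1013485 16309637/202697; 96754411/1013485 86860324/1013485 15433787/202697; 16309637/202697 15433787/202697 14646339/202697]

step 0: x̄ = F·x = [-11, -12, -4]
step 0: P̄ = F·P·Fᵀ + Q = [53 30 50; 30 55 4; 50 4 70]
step 0: y = z − H·x̄ = [-10]
step 0: S = H·P̄·Hᵀ + R = [308]
step 0: K = P̄·Hᵀ·S⁻¹ = [43/308; -19/77; 4/11]
step 0: x' = x̄ + K·y = [-1909/154, -734/77, -84/11]
step 0: P' = (I − K·H)·P̄ = [14475/308 3127/77 378/11; 3127/77 2791/77 348/11; 378/11 348/11 322/11]
step 1: x̄ = F·x = [145/77, 1615/154, 1317/154]
step 1: P̄ = F·P·Fᵀ + Q = [3086/77 2953/154 3203/154; 2953/154 10247/308 8985/308; 3203/154 8985/308 10491/308]
step 1: y = z − H·x̄ = [1161/154]
step 1: S = H·P̄·Hᵀ + R = [17379/308]
step 1: K = P̄·Hᵀ·S⁻¹ = [6938/17379; -5603/17379; -1073/17379]
step 1: x' = x̄ + K·y = [9448/1931, 15557/1931, 15615/1931]
step 1: P' = (I − K·H)·P̄ = [540229/17379 459461/17379 385631/17379; 459461/17379 476263/17379 487462/17379; 385631/17379 487462/17379 588220/17379]
step 2: x̄ = F·x = [27949/1931, 18385/1931, 6283/1931]
step 2: P̄ = F·P·Fᵀ + Q = [2844703/17379 205669/1931 1816831/17379; 205669/1931 170000/1931 156853/1931; 1816831/17379 156853/1931 1448533/17379]
step 2: y = z − H·x̄ = [-1324/1931]
step 2: S = H·P̄·Hᵀ + R = [1013485/17379]
step 2: K = P̄·Hᵀ·S⁻¹ = [959492/1013485; 202698/1013485; 88402/202697]
step 2: x' = x̄ + K·y = [14011147/1013485, 9510383/1013485, 598913/202697]
step 2: P' = (I − K·H)·P̄ = [112920129/1013485 96754411/1013485 16309637/202697; 96754411/1013485 86860324/1013485 15433787/202697; 16309637/202697 15433787/202697 14646339/202697]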